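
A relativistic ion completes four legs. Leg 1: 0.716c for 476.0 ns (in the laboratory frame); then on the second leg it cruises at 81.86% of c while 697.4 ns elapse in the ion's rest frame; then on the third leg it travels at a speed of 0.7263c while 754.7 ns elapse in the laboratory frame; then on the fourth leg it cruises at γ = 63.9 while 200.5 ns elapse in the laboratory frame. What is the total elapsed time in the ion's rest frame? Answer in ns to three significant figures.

Leg 1: γ = 1/√(1 − 0.716²) = 1/√0.4873 = 1.432; τ_1 = 476.0/1.432 = 332.3 ns.
Leg 2: 697.4 ns is already measured in the ion's rest frame.
Leg 3: γ = 1/√(1 − 0.7263²) = 1/√0.4725 = 1.455; τ_3 = 754.7/1.455 = 518.8 ns.
Leg 4: γ = 63.9; τ_4 = 200.5/63.90 = 3.138 ns.
Total: 332.3 + 697.4 + 518.8 + 3.138 ns.

τ = 1550 ns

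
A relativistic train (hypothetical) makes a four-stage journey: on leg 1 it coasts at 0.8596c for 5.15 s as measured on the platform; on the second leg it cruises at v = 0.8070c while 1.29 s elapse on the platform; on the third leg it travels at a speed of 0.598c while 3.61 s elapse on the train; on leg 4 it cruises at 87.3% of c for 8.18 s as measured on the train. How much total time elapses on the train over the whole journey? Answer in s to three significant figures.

τ = 15.2 s

Leg 1: γ = 1/√(1 − 0.8596²) = 1/√0.2611 = 1.957; τ_1 = 5.15/1.957 = 2.631 s.
Leg 2: γ = 1/√(1 − 0.8070²) = 1/√0.3488 = 1.693; τ_2 = 1.29/1.693 = 0.7618 s.
Leg 3: 3.61 s is already measured on the train.
Leg 4: 8.18 s is already measured on the train.
Total: 2.631 + 0.7618 + 3.610 + 8.180 s.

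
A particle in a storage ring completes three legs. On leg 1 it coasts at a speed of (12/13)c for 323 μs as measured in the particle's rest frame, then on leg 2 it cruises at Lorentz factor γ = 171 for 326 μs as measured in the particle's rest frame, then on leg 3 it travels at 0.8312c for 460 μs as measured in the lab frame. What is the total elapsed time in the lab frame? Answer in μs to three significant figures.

Δt = 5.70×10⁴ μs

Leg 1: γ = 1/√(1 − (12/13)²) = 13/5 = 2.600; Δt_1 = 2.600 × 323 = 839.8 μs.
Leg 2: γ = 171; Δt_2 = 171.0 × 326 = 5.575×10⁴ μs.
Leg 3: 460 μs is already measured in the lab frame.
Total: 839.8 + 5.575×10⁴ + 460.0 μs.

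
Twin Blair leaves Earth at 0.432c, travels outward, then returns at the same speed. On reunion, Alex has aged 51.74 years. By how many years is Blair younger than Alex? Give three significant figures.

Δt − τ = 5.08 years

γ = 1/√(1 − 0.432²) = 1/√0.8134 = 1.109
Blair's elapsed proper time: τ = 51.74/1.109 = 46.66 years.
Age gap = Δt − τ = 51.74 − 46.66 years.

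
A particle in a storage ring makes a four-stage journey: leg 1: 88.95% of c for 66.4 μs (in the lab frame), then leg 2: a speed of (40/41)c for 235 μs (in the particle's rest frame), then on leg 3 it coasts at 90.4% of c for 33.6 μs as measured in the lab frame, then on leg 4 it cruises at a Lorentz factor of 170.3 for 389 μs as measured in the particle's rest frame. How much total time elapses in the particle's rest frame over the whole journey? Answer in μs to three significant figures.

Leg 1: β = 0.8895; γ = 1/√(1 − 0.8895²) = 1/√0.2088 = 2.188; τ_1 = 66.4/2.188 = 30.34 μs.
Leg 2: 235 μs is already measured in the particle's rest frame.
Leg 3: β = 0.904; γ = 1/√(1 − 0.904²) = 1/√0.1828 = 2.339; τ_3 = 33.6/2.339 = 14.37 μs.
Leg 4: 389 μs is already measured in the particle's rest frame.
Total: 30.34 + 235.0 + 14.37 + 389.0 μs.

τ = 669 μs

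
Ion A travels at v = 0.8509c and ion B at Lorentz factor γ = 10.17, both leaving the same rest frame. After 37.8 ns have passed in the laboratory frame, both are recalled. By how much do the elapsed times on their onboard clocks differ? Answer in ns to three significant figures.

|τ_A − τ_B| = 16.1 ns

A: γ = 1/√(1 − 0.8509²) = 1/√0.2760 = 1.904; τ_A = 37.8/1.904 = 19.86 ns.
B: γ = 10.17; τ_B = 37.8/10.17 = 3.717 ns.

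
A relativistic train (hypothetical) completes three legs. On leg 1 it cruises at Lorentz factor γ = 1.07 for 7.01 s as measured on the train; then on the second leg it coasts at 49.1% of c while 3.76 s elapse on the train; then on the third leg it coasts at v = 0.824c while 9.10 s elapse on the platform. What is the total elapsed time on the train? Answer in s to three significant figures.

τ = 15.9 s

Leg 1: 7.01 s is already measured on the train.
Leg 2: 3.76 s is already measured on the train.
Leg 3: γ = 1/√(1 − 0.824²) = 1/√0.3210 = 1.765; τ_3 = 9.10/1.765 = 5.156 s.
Total: 7.010 + 3.760 + 5.156 s.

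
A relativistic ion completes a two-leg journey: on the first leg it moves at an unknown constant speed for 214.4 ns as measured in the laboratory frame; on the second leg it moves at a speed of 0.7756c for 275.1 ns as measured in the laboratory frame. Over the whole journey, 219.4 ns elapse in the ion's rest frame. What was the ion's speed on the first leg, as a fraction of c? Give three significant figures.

Leg 1: speed unknown; τ_1 = 214.4/γ_1.
Leg 2: γ = 1/√(1 − 0.7756²) = 1/√0.3984 = 1.584; τ_2 = 275.1/1.584 = 173.6 ns.
Total proper time: τ_1 + 173.6 = 219.4, so τ_1 = 219.4 − 173.6 = 45.75 ns.
γ_1 = 214.4/45.75 = 4.686; β = √(1 − 1/γ²) = √0.9545.

β = 0.977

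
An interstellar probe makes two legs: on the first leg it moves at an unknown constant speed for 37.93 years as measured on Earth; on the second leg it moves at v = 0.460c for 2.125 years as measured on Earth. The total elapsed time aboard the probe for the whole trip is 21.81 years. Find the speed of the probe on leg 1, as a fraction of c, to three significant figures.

Leg 1: speed unknown; τ_1 = 37.93/γ_1.
Leg 2: γ = 1/√(1 − 0.460²) = 1/√0.7884 = 1.126; τ_2 = 2.125/1.126 = 1.887 years.
Total proper time: τ_1 + 1.887 = 21.81, so τ_1 = 21.81 − 1.887 = 19.92 years.
γ_1 = 37.93/19.92 = 1.904; β = √(1 − 1/γ²) = √0.7241.

β = 0.851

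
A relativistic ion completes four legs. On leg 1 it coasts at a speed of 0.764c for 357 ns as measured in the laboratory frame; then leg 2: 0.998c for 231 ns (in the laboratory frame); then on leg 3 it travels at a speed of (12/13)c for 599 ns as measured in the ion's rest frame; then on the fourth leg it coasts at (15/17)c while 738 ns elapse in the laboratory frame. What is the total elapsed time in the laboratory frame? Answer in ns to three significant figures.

Leg 1: 357 ns is already measured in the laboratory frame.
Leg 2: 231 ns is already measured in the laboratory frame.
Leg 3: γ = 1/√(1 − (12/13)²) = 13/5 = 2.600; Δt_3 = 2.600 × 599 = 1557 ns.
Leg 4: 738 ns is already measured in the laboratory frame.
Total: 357.0 + 231.0 + 1557 + 738.0 ns.

Δt = 2880 ns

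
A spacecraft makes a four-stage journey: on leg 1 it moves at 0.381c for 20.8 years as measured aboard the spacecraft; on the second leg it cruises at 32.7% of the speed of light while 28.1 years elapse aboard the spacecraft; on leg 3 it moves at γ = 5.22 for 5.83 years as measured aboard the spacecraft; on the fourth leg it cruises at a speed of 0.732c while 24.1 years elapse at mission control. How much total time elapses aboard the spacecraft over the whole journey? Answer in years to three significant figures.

Leg 1: 20.8 years is already measured aboard the spacecraft.
Leg 2: 28.1 years is already measured aboard the spacecraft.
Leg 3: 5.83 years is already measured aboard the spacecraft.
Leg 4: γ = 1/√(1 − 0.732²) = 1/√0.4642 = 1.468; τ_4 = 24.1/1.468 = 16.42 years.
Total: 20.80 + 28.10 + 5.830 + 16.42 years.

τ = 71.1 years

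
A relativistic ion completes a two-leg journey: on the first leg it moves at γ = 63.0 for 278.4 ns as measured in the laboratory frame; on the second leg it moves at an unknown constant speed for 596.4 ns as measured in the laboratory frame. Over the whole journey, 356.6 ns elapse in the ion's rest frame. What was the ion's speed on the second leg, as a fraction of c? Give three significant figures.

β = 0.807

Leg 1: γ = 63.0; τ_1 = 278.4/63.00 = 4.419 ns.
Leg 2: speed unknown; τ_2 = 596.4/γ_2.
Total proper time: 4.419 + τ_2 = 356.6, so τ_2 = 356.6 − 4.419 = 352.2 ns.
γ_2 = 596.4/352.2 = 1.693; β = √(1 − 1/γ²) = √0.6513.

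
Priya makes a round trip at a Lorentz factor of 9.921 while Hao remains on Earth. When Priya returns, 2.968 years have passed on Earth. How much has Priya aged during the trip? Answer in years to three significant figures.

τ = 0.299 years

γ = 9.921
Priya's clock measures proper time along the trip: τ = Δt/γ = 2.968/9.921 years.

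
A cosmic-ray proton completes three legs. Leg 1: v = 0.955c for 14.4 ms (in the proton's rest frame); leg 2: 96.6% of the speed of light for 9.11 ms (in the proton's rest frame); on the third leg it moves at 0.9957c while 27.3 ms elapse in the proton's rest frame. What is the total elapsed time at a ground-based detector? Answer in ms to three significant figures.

Leg 1: γ = 1/√(1 − 0.955²) = 1/√0.08798 = 3.371; Δt_1 = 3.371 × 14.4 = 48.55 ms.
Leg 2: β = 0.966; γ = 1/√(1 − 0.966²) = 1/√0.06684 = 3.868; Δt_2 = 3.868 × 9.11 = 35.24 ms.
Leg 3: γ = 1/√(1 − 0.9957²) = 1/√0.008582 = 10.79; Δt_3 = 10.79 × 27.3 = 294.7 ms.
Total: 48.55 + 35.24 + 294.7 ms.

Δt = 378 ms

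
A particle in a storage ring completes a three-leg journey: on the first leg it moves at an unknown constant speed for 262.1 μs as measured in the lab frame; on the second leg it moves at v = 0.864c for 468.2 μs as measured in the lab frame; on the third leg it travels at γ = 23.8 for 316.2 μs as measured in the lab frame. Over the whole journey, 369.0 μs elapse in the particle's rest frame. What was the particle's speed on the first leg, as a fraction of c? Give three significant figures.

Leg 1: speed unknown; τ_1 = 262.1/γ_1.
Leg 2: γ = 1/√(1 − 0.864²) = 1/√0.2535 = 1.986; τ_2 = 468.2/1.986 = 235.7 μs.
Leg 3: γ = 23.8; τ_3 = 316.2/23.80 = 13.29 μs.
Total proper time: τ_1 + 235.7 + 13.29 = 369.0, so τ_1 = 369.0 − 249.0 = 120.0 μs.
γ_1 = 262.1/120.0 = 2.185; β = √(1 − 1/γ²) = √0.7905.

β = 0.889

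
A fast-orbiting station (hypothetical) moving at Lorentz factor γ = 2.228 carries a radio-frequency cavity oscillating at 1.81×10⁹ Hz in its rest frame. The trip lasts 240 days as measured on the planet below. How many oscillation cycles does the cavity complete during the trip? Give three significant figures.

γ = 2.228
The oscillator's own cycle count is N = f × τ where τ is the proper time aboard the station. τ = Δt/γ = 240/2.228 = 107.7 days = 9.307×10⁶ s.
N = 1.81×10⁹ × 9.307×10⁶ = 1.685×10¹⁶.

N = 1.68×10¹⁶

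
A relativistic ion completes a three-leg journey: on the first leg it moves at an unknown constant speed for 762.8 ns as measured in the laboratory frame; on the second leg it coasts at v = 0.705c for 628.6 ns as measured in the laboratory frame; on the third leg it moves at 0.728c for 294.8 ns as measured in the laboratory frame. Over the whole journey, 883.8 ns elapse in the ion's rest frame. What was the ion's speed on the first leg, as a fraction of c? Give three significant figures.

β = 0.951

Leg 1: speed unknown; τ_1 = 762.8/γ_1.
Leg 2: γ = 1/√(1 − 0.705²) = 1/√0.5030 = 1.410; τ_2 = 628.6/1.410 = 445.8 ns.
Leg 3: γ = 1/√(1 − 0.728²) = 1/√0.4700 = 1.459; τ_3 = 294.8/1.459 = 202.1 ns.
Total proper time: τ_1 + 445.8 + 202.1 = 883.8, so τ_1 = 883.8 − 647.9 = 235.9 ns.
γ_1 = 762.8/235.9 = 3.234; β = √(1 − 1/γ²) = √0.9044.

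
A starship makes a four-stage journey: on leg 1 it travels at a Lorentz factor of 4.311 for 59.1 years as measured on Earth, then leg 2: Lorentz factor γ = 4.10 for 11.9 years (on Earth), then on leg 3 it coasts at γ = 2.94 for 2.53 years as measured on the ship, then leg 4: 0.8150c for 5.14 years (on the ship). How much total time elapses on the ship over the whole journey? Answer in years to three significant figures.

τ = 24.3 years

Leg 1: γ = 4.311; τ_1 = 59.1/4.311 = 13.71 years.
Leg 2: γ = 4.10; τ_2 = 11.9/4.100 = 2.902 years.
Leg 3: 2.53 years is already measured on the ship.
Leg 4: 5.14 years is already measured on the ship.
Total: 13.71 + 2.902 + 2.530 + 5.140 years.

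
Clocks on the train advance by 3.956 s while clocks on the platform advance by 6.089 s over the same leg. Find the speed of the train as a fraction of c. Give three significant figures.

The proper time is measured on the train (both events occur at the train's location); Δt is measured on the platform. γ = Δt/τ = 6.089/3.956 = 1.539.
β = √(1 − 1/γ²) = √(1 − 0.4221) = √0.5779

β = 0.760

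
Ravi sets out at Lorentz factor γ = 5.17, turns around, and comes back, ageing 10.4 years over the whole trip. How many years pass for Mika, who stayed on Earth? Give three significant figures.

Δt = 53.8 years

γ = 5.17
Earth-frame duration is the dilated interval: Δt = γτ = 5.170 × 10.4 years.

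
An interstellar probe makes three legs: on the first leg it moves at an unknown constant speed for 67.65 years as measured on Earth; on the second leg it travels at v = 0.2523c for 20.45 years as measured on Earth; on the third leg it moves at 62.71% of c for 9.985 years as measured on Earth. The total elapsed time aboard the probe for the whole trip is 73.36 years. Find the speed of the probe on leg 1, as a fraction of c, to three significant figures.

β = 0.736

Leg 1: speed unknown; τ_1 = 67.65/γ_1.
Leg 2: γ = 1/√(1 − 0.2523²) = 1/√0.9363 = 1.033; τ_2 = 20.45/1.033 = 19.79 years.
Leg 3: β = 0.6271; γ = 1/√(1 − 0.6271²) = 1/√0.6067 = 1.284; τ_3 = 9.985/1.284 = 7.778 years.
Total proper time: τ_1 + 19.79 + 7.778 = 73.36, so τ_1 = 73.36 − 27.57 = 45.79 years.
γ_1 = 67.65/45.79 = 1.477; β = √(1 − 1/γ²) = √0.5418.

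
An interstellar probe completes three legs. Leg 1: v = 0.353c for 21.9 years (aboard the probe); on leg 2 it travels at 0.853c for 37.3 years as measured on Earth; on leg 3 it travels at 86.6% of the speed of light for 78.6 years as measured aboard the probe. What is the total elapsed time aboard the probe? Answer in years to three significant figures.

τ = 120 years

Leg 1: 21.9 years is already measured aboard the probe.
Leg 2: γ = 1/√(1 − 0.853²) = 1/√0.2724 = 1.916; τ_2 = 37.3/1.916 = 19.47 years.
Leg 3: 78.6 years is already measured aboard the probe.
Total: 21.90 + 19.47 + 78.60 years.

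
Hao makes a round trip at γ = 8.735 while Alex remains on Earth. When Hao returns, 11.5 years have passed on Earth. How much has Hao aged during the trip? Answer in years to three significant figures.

τ = 1.32 years

γ = 8.735
Hao's clock measures proper time along the trip: τ = Δt/γ = 11.5/8.735 years.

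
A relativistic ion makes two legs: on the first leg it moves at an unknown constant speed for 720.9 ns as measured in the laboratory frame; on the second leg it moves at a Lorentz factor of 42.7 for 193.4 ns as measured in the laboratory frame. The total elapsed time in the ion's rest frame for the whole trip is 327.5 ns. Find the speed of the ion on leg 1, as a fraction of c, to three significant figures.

β = 0.894

Leg 1: speed unknown; τ_1 = 720.9/γ_1.
Leg 2: γ = 42.7; τ_2 = 193.4/42.70 = 4.529 ns.
Total proper time: τ_1 + 4.529 = 327.5, so τ_1 = 327.5 − 4.529 = 323.0 ns.
γ_1 = 720.9/323.0 = 2.232; β = √(1 − 1/γ²) = √0.7993.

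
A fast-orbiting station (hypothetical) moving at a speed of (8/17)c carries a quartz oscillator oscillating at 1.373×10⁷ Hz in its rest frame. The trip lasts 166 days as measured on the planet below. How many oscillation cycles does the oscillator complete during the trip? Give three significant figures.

γ = 1/√(1 − (8/17)²) = 17/15 ≈ 1.133
The oscillator's own cycle count is N = f × τ where τ is the proper time aboard the station. τ = Δt/γ = 166/1.133 = 146.5 days = 1.266×10⁷ s.
N = 1.373×10⁷ × 1.266×10⁷ = 1.738×10¹⁴.

N = 1.74×10¹⁴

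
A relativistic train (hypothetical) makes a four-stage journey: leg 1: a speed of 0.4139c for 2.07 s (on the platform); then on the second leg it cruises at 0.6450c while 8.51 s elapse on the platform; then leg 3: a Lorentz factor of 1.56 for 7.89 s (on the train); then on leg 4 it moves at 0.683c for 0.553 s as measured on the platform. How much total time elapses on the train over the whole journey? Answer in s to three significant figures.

τ = 16.7 s

Leg 1: γ = 1/√(1 − 0.4139²) = 1/√0.8287 = 1.099; τ_1 = 2.07/1.099 = 1.884 s.
Leg 2: γ = 1/√(1 − 0.6450²) = 1/√0.5840 = 1.309; τ_2 = 8.51/1.309 = 6.503 s.
Leg 3: 7.89 s is already measured on the train.
Leg 4: γ = 1/√(1 − 0.683²) = 1/√0.5335 = 1.369; τ_4 = 0.553/1.369 = 0.4039 s.
Total: 1.884 + 6.503 + 7.890 + 0.4039 s.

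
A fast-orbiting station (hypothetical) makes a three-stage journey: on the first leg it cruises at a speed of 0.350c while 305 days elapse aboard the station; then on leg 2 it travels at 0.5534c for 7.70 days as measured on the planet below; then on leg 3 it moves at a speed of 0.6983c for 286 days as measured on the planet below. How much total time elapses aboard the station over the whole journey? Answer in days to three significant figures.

Leg 1: 305 days is already measured aboard the station.
Leg 2: γ = 1/√(1 − 0.5534²) = 1/√0.6937 = 1.201; τ_2 = 7.70/1.201 = 6.413 days.
Leg 3: γ = 1/√(1 − 0.6983²) = 1/√0.5124 = 1.397; τ_3 = 286/1.397 = 204.7 days.
Total: 305.0 + 6.413 + 204.7 days.

τ = 516 days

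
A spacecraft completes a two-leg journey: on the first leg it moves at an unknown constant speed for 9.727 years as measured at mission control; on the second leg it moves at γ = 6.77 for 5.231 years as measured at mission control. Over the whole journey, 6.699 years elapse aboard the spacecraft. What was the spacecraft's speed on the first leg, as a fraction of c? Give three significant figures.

β = 0.793

Leg 1: speed unknown; τ_1 = 9.727/γ_1.
Leg 2: γ = 6.77; τ_2 = 5.231/6.770 = 0.7727 years.
Total proper time: τ_1 + 0.7727 = 6.699, so τ_1 = 6.699 − 0.7727 = 5.926 years.
γ_1 = 9.727/5.926 = 1.641; β = √(1 − 1/γ²) = √0.6288.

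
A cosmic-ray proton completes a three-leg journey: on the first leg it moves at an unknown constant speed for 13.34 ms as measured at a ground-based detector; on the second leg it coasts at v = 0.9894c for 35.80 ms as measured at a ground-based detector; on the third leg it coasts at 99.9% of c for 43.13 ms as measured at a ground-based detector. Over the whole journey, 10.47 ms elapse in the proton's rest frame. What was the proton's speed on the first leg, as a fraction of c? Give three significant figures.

β = 0.968

Leg 1: speed unknown; τ_1 = 13.34/γ_1.
Leg 2: γ = 1/√(1 − 0.9894²) = 1/√0.02109 = 6.886; τ_2 = 35.80/6.886 = 5.199 ms.
Leg 3: β = 0.999; γ = 1/√(1 − 0.999²) = 1/√0.001999 = 22.37; τ_3 = 43.13/22.37 = 1.928 ms.
Total proper time: τ_1 + 5.199 + 1.928 = 10.47, so τ_1 = 10.47 − 7.127 = 3.343 ms.
γ_1 = 13.34/3.343 = 3.991; β = √(1 − 1/γ²) = √0.9372.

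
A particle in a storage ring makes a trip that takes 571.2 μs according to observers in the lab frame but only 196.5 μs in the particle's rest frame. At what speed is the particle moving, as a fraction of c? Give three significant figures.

The proper time is measured in the particle's rest frame (both events occur at the particle's location); Δt is measured in the lab frame. γ = Δt/τ = 571.2/196.5 = 2.907.
β = √(1 − 1/γ²) = √(1 − 0.1183) = √0.8817

β = 0.939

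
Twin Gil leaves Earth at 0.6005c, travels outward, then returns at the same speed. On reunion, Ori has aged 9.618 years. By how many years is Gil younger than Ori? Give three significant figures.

Δt − τ = 1.93 years

γ = 1/√(1 − 0.6005²) = 1/√0.6394 = 1.251
Gil's elapsed proper time: τ = 9.618/1.251 = 7.691 years.
Age gap = Δt − τ = 9.618 − 7.691 years.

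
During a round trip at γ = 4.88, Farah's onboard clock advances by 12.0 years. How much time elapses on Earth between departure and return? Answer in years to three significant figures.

γ = 4.88
Earth-frame duration is the dilated interval: Δt = γτ = 4.880 × 12.0 years.

Δt = 58.6 years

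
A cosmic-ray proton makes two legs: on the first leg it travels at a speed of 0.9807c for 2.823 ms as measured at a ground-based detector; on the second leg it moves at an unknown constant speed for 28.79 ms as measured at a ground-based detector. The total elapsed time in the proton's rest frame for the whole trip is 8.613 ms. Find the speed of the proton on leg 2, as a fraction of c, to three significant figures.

β = 0.960

Leg 1: γ = 1/√(1 − 0.9807²) = 1/√0.03823 = 5.115; τ_1 = 2.823/5.115 = 0.5519 ms.
Leg 2: speed unknown; τ_2 = 28.79/γ_2.
Total proper time: 0.5519 + τ_2 = 8.613, so τ_2 = 8.613 − 0.5519 = 8.061 ms.
γ_2 = 28.79/8.061 = 3.571; β = √(1 − 1/γ²) = √0.9216.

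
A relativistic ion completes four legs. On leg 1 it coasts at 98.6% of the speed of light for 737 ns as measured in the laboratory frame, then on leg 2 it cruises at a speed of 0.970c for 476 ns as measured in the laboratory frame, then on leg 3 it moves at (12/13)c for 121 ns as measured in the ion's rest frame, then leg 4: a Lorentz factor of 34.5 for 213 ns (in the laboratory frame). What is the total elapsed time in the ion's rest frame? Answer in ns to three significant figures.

Leg 1: β = 0.986; γ = 1/√(1 − 0.986²) = 1/√0.02780 = 5.997; τ_1 = 737/5.997 = 122.9 ns.
Leg 2: γ = 1/√(1 − 0.970²) = 1/√0.05910 = 4.113; τ_2 = 476/4.113 = 115.7 ns.
Leg 3: 121 ns is already measured in the ion's rest frame.
Leg 4: γ = 34.5; τ_4 = 213/34.50 = 6.174 ns.
Total: 122.9 + 115.7 + 121.0 + 6.174 ns.

τ = 366 ns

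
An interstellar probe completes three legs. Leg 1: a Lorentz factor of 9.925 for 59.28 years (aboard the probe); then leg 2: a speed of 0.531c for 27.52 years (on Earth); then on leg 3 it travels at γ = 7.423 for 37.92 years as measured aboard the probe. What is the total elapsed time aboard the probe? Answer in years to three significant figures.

Leg 1: 59.28 years is already measured aboard the probe.
Leg 2: γ = 1/√(1 − 0.531²) = 1/√0.7180 = 1.180; τ_2 = 27.52/1.180 = 23.32 years.
Leg 3: 37.92 years is already measured aboard the probe.
Total: 59.28 + 23.32 + 37.92 years.

τ = 121 years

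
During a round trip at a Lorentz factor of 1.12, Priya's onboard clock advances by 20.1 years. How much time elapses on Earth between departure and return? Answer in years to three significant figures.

γ = 1.12
Earth-frame duration is the dilated interval: Δt = γτ = 1.120 × 20.1 years.

Δt = 22.5 years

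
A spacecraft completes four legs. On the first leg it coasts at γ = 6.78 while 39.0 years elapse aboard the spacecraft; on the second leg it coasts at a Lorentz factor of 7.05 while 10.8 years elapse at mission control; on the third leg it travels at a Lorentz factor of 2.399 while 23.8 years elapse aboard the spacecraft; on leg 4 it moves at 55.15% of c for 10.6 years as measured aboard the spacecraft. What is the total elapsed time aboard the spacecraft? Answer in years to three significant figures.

Leg 1: 39.0 years is already measured aboard the spacecraft.
Leg 2: γ = 7.05; τ_2 = 10.8/7.050 = 1.532 years.
Leg 3: 23.8 years is already measured aboard the spacecraft.
Leg 4: 10.6 years is already measured aboard the spacecraft.
Total: 39.00 + 1.532 + 23.80 + 10.60 years.

τ = 74.9 years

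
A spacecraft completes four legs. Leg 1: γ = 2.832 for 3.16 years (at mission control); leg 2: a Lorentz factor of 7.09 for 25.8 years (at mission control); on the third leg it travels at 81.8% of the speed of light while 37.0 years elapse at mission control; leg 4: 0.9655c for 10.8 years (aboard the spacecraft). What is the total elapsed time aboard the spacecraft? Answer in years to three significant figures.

τ = 36.8 years

Leg 1: γ = 2.832; τ_1 = 3.16/2.832 = 1.116 years.
Leg 2: γ = 7.09; τ_2 = 25.8/7.090 = 3.639 years.
Leg 3: β = 0.818; γ = 1/√(1 − 0.818²) = 1/√0.3309 = 1.738; τ_3 = 37.0/1.738 = 21.28 years.
Leg 4: 10.8 years is already measured aboard the spacecraft.
Total: 1.116 + 3.639 + 21.28 + 10.80 years.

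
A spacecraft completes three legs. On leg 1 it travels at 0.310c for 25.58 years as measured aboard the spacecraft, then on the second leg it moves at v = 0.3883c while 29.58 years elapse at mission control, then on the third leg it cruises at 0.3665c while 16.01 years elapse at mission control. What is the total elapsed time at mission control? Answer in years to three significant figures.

Leg 1: γ = 1/√(1 − 0.310²) = 1/√0.9039 = 1.052; Δt_1 = 1.052 × 25.58 = 26.91 years.
Leg 2: 29.58 years is already measured at mission control.
Leg 3: 16.01 years is already measured at mission control.
Total: 26.91 + 29.58 + 16.01 years.

Δt = 72.5 years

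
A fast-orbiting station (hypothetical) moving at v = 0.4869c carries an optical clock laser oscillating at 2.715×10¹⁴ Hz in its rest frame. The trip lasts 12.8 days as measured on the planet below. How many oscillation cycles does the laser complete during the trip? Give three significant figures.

γ = 1/√(1 − 0.4869²) = 1/√0.7629 = 1.145
The oscillator's own cycle count is N = f × τ where τ is the proper time aboard the station. τ = Δt/γ = 12.8/1.145 = 11.18 days = 9.660×10⁵ s.
N = 2.715×10¹⁴ × 9.660×10⁵ = 2.623×10²⁰.

N = 2.62×10²⁰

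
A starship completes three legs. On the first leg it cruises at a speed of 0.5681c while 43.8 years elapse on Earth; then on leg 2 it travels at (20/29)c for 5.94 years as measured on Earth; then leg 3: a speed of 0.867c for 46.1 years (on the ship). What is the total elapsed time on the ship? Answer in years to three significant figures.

Leg 1: γ = 1/√(1 − 0.5681²) = 1/√0.6773 = 1.215; τ_1 = 43.8/1.215 = 36.05 years.
Leg 2: γ = 1/√(1 − (20/29)²) = 29/21 ≈ 1.381; τ_2 = 5.94/1.381 = 4.301 years.
Leg 3: 46.1 years is already measured on the ship.
Total: 36.05 + 4.301 + 46.10 years.

τ = 86.4 years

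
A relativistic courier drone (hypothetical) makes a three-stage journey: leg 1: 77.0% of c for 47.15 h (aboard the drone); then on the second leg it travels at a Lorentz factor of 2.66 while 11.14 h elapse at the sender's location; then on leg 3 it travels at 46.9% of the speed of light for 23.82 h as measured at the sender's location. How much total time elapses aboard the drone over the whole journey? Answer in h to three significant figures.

Leg 1: 47.15 h is already measured aboard the drone.
Leg 2: γ = 2.66; τ_2 = 11.14/2.660 = 4.188 h.
Leg 3: β = 0.469; γ = 1/√(1 − 0.469²) = 1/√0.7800 = 1.132; τ_3 = 23.82/1.132 = 21.04 h.
Total: 47.15 + 4.188 + 21.04 h.

τ = 72.4 h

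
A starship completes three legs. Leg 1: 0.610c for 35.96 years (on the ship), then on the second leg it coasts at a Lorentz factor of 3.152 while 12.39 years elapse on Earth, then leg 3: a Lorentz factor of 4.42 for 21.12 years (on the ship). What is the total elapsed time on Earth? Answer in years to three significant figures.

Δt = 151 years

Leg 1: γ = 1/√(1 − 0.610²) = 1/√0.6279 = 1.262; Δt_1 = 1.262 × 35.96 = 45.38 years.
Leg 2: 12.39 years is already measured on Earth.
Leg 3: γ = 4.42; Δt_3 = 4.420 × 21.12 = 93.35 years.
Total: 45.38 + 12.39 + 93.35 years.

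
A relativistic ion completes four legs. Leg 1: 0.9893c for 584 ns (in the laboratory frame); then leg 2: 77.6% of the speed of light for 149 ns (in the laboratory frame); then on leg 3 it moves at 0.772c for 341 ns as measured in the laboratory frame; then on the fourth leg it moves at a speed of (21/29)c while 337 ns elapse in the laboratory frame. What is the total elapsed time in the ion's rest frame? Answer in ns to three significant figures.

Leg 1: γ = 1/√(1 − 0.9893²) = 1/√0.02129 = 6.854; τ_1 = 584/6.854 = 85.20 ns.
Leg 2: β = 0.776; γ = 1/√(1 − 0.776²) = 1/√0.3978 = 1.585; τ_2 = 149/1.585 = 93.98 ns.
Leg 3: γ = 1/√(1 − 0.772²) = 1/√0.4040 = 1.573; τ_3 = 341/1.573 = 216.7 ns.
Leg 4: γ = 1/√(1 − (21/29)²) = 29/20 = 1.450; τ_4 = 337/1.450 = 232.4 ns.
Total: 85.20 + 93.98 + 216.7 + 232.4 ns.

τ = 628 ns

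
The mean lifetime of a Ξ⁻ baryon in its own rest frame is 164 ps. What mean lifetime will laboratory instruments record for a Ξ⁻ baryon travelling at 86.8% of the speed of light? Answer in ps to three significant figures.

β = 0.868; γ = 1/√(1 − 0.868²) = 1/√0.2466 = 2.014
The rest-frame lifetime is the proper time; the lab measures the dilated interval Δt = γτ₀ = 2.014 × 164 ps.

Δt = 330 ps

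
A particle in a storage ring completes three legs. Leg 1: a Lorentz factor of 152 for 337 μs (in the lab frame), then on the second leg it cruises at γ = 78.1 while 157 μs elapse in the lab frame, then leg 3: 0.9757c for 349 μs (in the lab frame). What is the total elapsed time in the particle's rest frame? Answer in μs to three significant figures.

τ = 80.7 μs

Leg 1: γ = 152; τ_1 = 337/152.0 = 2.217 μs.
Leg 2: γ = 78.1; τ_2 = 157/78.10 = 2.010 μs.
Leg 3: γ = 1/√(1 − 0.9757²) = 1/√0.04801 = 4.564; τ_3 = 349/4.564 = 76.47 μs.
Total: 2.217 + 2.010 + 76.47 μs.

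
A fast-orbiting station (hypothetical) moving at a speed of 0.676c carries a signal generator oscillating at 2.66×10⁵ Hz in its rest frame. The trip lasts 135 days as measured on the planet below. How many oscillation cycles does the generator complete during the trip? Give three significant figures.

N = 2.29×10¹²

γ = 1/√(1 − 0.676²) = 1/√0.5430 = 1.357
The oscillator's own cycle count is N = f × τ where τ is the proper time aboard the station. τ = Δt/γ = 135/1.357 = 99.48 days = 8.595×10⁶ s.
N = 2.66×10⁵ × 8.595×10⁶ = 2.286×10¹².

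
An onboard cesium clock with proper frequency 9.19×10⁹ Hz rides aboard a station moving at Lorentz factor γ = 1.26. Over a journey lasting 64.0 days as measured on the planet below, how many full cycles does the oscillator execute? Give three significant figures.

N = 4.03×10¹⁶

γ = 1.26
The oscillator's own cycle count is N = f × τ where τ is the proper time aboard the station. τ = Δt/γ = 64.0/1.260 = 50.79 days = 4.389×10⁶ s.
N = 9.19×10⁹ × 4.389×10⁶ = 4.033×10¹⁶.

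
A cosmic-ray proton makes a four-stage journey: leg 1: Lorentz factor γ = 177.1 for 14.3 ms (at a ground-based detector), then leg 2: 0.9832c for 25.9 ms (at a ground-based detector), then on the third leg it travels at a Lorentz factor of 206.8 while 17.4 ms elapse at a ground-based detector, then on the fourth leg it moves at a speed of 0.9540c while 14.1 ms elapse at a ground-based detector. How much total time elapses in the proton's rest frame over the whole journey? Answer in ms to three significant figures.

τ = 9.12 ms

Leg 1: γ = 177.1; τ_1 = 14.3/177.1 = 0.08075 ms.
Leg 2: γ = 1/√(1 − 0.9832²) = 1/√0.03332 = 5.479; τ_2 = 25.9/5.479 = 4.728 ms.
Leg 3: γ = 206.8; τ_3 = 17.4/206.8 = 0.08414 ms.
Leg 4: γ = 1/√(1 − 0.9540²) = 1/√0.08988 = 3.335; τ_4 = 14.1/3.335 = 4.227 ms.
Total: 0.08075 + 4.728 + 0.08414 + 4.227 ms.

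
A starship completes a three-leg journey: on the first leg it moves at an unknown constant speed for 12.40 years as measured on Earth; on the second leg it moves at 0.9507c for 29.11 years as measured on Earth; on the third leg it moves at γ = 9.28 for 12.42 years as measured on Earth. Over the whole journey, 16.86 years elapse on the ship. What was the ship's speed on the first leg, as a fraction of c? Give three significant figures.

β = 0.852

Leg 1: speed unknown; τ_1 = 12.40/γ_1.
Leg 2: γ = 1/√(1 − 0.9507²) = 1/√0.09617 = 3.225; τ_2 = 29.11/3.225 = 9.027 years.
Leg 3: γ = 9.28; τ_3 = 12.42/9.280 = 1.338 years.
Total proper time: τ_1 + 9.027 + 1.338 = 16.86, so τ_1 = 16.86 − 10.37 = 6.494 years.
γ_1 = 12.40/6.494 = 1.909; β = √(1 − 1/γ²) = √0.7257.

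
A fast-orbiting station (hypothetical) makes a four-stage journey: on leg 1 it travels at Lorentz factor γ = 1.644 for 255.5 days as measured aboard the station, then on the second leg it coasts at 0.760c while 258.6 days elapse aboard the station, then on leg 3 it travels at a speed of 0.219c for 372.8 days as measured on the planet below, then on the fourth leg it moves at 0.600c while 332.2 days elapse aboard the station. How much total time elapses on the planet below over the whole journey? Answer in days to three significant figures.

Leg 1: γ = 1.644; Δt_1 = 1.644 × 255.5 = 420.0 days.
Leg 2: γ = 1/√(1 − 0.760²) = 1/√0.4224 = 1.539; Δt_2 = 1.539 × 258.6 = 397.9 days.
Leg 3: 372.8 days is already measured on the planet below.
Leg 4: γ = 1/√(1 − 0.600²) = 5/4 = 1.250; Δt_4 = 1.250 × 332.2 = 415.2 days.
Total: 420.0 + 397.9 + 372.8 + 415.2 days.

Δt = 1610 days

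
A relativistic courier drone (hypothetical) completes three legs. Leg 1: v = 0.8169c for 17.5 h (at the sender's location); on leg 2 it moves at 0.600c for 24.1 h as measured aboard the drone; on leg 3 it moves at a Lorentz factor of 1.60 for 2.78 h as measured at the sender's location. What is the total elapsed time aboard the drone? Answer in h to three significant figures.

Leg 1: γ = 1/√(1 − 0.8169²) = 1/√0.3327 = 1.734; τ_1 = 17.5/1.734 = 10.09 h.
Leg 2: 24.1 h is already measured aboard the drone.
Leg 3: γ = 1.60; τ_3 = 2.78/1.600 = 1.737 h.
Total: 10.09 + 24.10 + 1.737 h.

τ = 35.9 h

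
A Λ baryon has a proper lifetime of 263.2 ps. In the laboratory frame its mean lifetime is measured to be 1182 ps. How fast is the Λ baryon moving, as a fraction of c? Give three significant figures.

γ = Δt/τ₀ = 1182/263.2 = 4.491
β = √(1 − 1/γ²) = √(1 − 0.04958) = √0.9504

v = 0.975c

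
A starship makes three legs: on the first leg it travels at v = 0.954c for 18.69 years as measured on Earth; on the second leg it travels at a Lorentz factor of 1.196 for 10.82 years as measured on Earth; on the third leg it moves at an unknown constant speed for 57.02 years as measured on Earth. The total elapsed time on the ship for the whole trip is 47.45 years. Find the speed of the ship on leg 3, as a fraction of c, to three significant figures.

β = 0.818

Leg 1: γ = 1/√(1 − 0.954²) = 1/√0.08988 = 3.335; τ_1 = 18.69/3.335 = 5.603 years.
Leg 2: γ = 1.196; τ_2 = 10.82/1.196 = 9.047 years.
Leg 3: speed unknown; τ_3 = 57.02/γ_3.
Total proper time: 5.603 + 9.047 + τ_3 = 47.45, so τ_3 = 47.45 − 14.65 = 32.80 years.
γ_3 = 57.02/32.80 = 1.738; β = √(1 − 1/γ²) = √0.6691.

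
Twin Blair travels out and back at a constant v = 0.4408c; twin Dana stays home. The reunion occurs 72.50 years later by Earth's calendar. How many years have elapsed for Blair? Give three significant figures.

τ = 65.1 years

γ = 1/√(1 − 0.4408²) = 1/√0.8057 = 1.114
Blair's clock measures proper time along the trip: τ = Δt/γ = 72.50/1.114 years.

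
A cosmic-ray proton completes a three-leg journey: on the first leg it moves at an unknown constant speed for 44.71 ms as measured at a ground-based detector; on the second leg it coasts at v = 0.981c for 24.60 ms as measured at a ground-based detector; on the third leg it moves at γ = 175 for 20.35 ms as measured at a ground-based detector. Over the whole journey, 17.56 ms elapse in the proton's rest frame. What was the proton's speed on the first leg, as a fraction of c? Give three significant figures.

Leg 1: speed unknown; τ_1 = 44.71/γ_1.
Leg 2: γ = 1/√(1 − 0.981²) = 1/√0.03764 = 5.154; τ_2 = 24.60/5.154 = 4.773 ms.
Leg 3: γ = 175; τ_3 = 20.35/175.0 = 0.1163 ms.
Total proper time: τ_1 + 4.773 + 0.1163 = 17.56, so τ_1 = 17.56 − 4.889 = 12.67 ms.
γ_1 = 44.71/12.67 = 3.528; β = √(1 − 1/γ²) = √0.9197.

β = 0.959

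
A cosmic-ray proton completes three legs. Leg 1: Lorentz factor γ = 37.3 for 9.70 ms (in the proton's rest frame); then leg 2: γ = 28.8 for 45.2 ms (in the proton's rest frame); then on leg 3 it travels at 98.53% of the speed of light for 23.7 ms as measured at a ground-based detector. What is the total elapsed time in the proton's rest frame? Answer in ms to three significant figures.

Leg 1: 9.70 ms is already measured in the proton's rest frame.
Leg 2: 45.2 ms is already measured in the proton's rest frame.
Leg 3: β = 0.9853; γ = 1/√(1 − 0.9853²) = 1/√0.02918 = 5.854; τ_3 = 23.7/5.854 = 4.049 ms.
Total: 9.700 + 45.20 + 4.049 ms.

τ = 58.9 ms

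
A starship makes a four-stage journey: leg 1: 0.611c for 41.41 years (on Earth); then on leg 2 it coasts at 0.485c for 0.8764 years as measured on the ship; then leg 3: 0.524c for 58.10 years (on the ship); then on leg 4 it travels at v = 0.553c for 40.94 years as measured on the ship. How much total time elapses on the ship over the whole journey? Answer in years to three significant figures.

Leg 1: γ = 1/√(1 − 0.611²) = 1/√0.6267 = 1.263; τ_1 = 41.41/1.263 = 32.78 years.
Leg 2: 0.8764 years is already measured on the ship.
Leg 3: 58.10 years is already measured on the ship.
Leg 4: 40.94 years is already measured on the ship.
Total: 32.78 + 0.8764 + 58.10 + 40.94 years.

τ = 133 years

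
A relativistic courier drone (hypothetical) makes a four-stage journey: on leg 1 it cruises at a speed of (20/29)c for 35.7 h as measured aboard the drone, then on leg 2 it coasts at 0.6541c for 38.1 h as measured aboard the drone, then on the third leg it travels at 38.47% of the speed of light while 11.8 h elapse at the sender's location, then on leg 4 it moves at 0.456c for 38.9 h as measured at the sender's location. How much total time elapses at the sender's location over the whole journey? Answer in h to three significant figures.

Leg 1: γ = 1/√(1 − (20/29)²) = 29/21 ≈ 1.381; Δt_1 = 1.381 × 35.7 = 49.30 h.
Leg 2: γ = 1/√(1 − 0.6541²) = 1/√0.5722 = 1.322; Δt_2 = 1.322 × 38.1 = 50.37 h.
Leg 3: 11.8 h is already measured at the sender's location.
Leg 4: 38.9 h is already measured at the sender's location.
Total: 49.30 + 50.37 + 11.80 + 38.90 h.

Δt = 150 h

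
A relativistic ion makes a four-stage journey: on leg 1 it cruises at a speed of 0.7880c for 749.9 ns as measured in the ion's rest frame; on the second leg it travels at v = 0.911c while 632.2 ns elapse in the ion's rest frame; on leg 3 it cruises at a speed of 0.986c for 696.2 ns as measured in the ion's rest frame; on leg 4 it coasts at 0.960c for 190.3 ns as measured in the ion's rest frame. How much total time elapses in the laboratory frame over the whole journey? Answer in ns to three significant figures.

Δt = 7610 ns

Leg 1: γ = 1/√(1 − 0.7880²) = 1/√0.3791 = 1.624; Δt_1 = 1.624 × 749.9 = 1218 ns.
Leg 2: γ = 1/√(1 − 0.911²) = 1/√0.1701 = 2.425; Δt_2 = 2.425 × 632.2 = 1533 ns.
Leg 3: γ = 1/√(1 − 0.986²) = 1/√0.02780 = 5.997; Δt_3 = 5.997 × 696.2 = 4175 ns.
Leg 4: γ = 1/√(1 − 0.960²) = 25/7 ≈ 3.571; Δt_4 = 3.571 × 190.3 = 679.6 ns.
Total: 1218 + 1533 + 4175 + 679.6 ns.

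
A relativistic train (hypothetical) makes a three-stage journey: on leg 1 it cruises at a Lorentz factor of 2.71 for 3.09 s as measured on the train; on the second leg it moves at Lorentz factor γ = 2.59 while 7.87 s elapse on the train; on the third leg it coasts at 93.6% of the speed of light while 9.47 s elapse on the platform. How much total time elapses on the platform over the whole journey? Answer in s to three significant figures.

Leg 1: γ = 2.71; Δt_1 = 2.710 × 3.09 = 8.374 s.
Leg 2: γ = 2.59; Δt_2 = 2.590 × 7.87 = 20.38 s.
Leg 3: 9.47 s is already measured on the platform.
Total: 8.374 + 20.38 + 9.470 s.

Δt = 38.2 s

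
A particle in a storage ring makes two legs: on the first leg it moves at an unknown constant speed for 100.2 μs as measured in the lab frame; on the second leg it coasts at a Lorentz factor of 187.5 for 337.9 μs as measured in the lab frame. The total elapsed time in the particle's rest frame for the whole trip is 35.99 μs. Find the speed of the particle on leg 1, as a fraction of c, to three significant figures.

β = 0.940

Leg 1: speed unknown; τ_1 = 100.2/γ_1.
Leg 2: γ = 187.5; τ_2 = 337.9/187.5 = 1.802 μs.
Total proper time: τ_1 + 1.802 = 35.99, so τ_1 = 35.99 − 1.802 = 34.19 μs.
γ_1 = 100.2/34.19 = 2.931; β = √(1 − 1/γ²) = √0.8836.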